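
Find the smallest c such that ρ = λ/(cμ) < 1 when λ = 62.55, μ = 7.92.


Stability requires cμ > λ ⇔ c > λ/μ.
λ/μ = 62.55/7.92 = 7.8977
Minimum integer c = ⌊7.8977⌋ + 1 = 8
Check: 8·7.92 = 63.36 > 62.55, while 7·7.92 = 55.44 ≤ 62.55

Final: 8 servers


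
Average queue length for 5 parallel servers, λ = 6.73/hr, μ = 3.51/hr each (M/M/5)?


a = λ/μ = 1.9174; ρ = a/5 = 0.3835
P₀ = 0.146118
Lq = P₀·a^c·ρ / (c!·(1−ρ)²) = 0.146118·25.91432·0.3835/(120·0.38010)
= 0.03183

Final: 0.03183


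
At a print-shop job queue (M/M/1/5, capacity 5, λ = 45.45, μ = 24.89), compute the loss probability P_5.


ρ = λ/μ = 45.45/24.89 = 1.8260
P_K = (1−ρ)ρ^K/(1−ρ^(K+1)) = (-0.8260·20.302287)/(1 − 37.072677)
= -16.770390/-36.072677 = 0.464906

Final: 0.464906


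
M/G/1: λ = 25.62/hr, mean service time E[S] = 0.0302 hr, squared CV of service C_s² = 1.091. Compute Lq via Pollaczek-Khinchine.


ρ = λ·E[S] = 25.62·0.0302 = 0.7737
Lq = ρ²(1+C_s²)/(2(1−ρ)) = 0.5986·(1+1.091)/(2·0.2263)
= 0.5986·2.0910/0.4526 = 2.76604

Final: 2.76604


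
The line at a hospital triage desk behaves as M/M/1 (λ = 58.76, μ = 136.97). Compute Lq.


ρ = 58.76/136.97 = 0.4290
Lq = ρ²/(1−ρ) = 0.1840/0.5710 = 0.3223

Final: 0.3223


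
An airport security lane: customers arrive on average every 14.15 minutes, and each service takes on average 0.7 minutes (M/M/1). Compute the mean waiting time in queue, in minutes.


λ = 60/14.15 = 4.2403 /hr
μ = 60/0.7 = 85.7143 /hr
ρ = λ/μ = 4.2403/85.7143 = 0.04947
Wq = ρ/(μ−λ) = 0.04947/(85.7143−4.2403) = 0.0006072 hr
In minutes: 0.0006072·60 = 0.03643 min

Final: 0.03643 min


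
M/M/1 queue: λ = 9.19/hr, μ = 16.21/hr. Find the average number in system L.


ρ = λ/μ = 9.19/16.21 = 0.5669
L = ρ/(1−ρ) = 0.5669/(1 − 0.5669) = 0.5669/0.4331 = 1.3091

Final: 1.3091


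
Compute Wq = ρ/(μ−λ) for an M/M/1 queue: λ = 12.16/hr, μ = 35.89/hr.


ρ = 12.16/35.89 = 0.3388
Wq = ρ/(μ−λ) = 0.3388/(35.89 − 12.16) = 0.3388/23.73 = 0.01428 hr

Final: 0.01428 hr


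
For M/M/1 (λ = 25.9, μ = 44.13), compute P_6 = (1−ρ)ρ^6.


ρ = 25.9/44.13 = 0.5869
P_n = (1−ρ)·ρ^n = (1 − 0.5869)·0.5869^6 = 0.4131·0.040869 = 0.016883

Final: 0.016883


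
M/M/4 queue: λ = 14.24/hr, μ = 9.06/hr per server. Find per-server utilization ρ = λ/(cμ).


ρ = λ/(cμ) = 14.24/(4·9.06) = 14.24/36.24 = 0.3929

Final: 0.3929


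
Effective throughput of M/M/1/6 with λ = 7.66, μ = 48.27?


ρ = 0.1587; P_K = (1−ρ)ρ^6/(1−ρ^7) = 0.00001344
λ_eff = λ(1 − P_K) = 7.66·(1 − 0.00001344) = 7.66·0.999987 = 7.6599 /hr

Final: 7.6599 /hr


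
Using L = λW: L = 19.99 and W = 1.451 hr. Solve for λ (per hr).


λ = L/W = 19.99/1.451 = 13.7767 /hr

Final: 13.7767 /hr


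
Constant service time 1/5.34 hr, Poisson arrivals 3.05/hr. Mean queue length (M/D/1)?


ρ = 3.05/5.34 = 0.5712
M/D/1: Lq = ρ²/(2(1−ρ)) = 0.3262/(2·0.4288) = 0.38036

Final: 0.38036


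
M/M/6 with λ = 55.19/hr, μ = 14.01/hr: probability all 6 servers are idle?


a = λ/μ = 55.19/14.01 = 3.9393; ρ = a/c = 0.6566
Σ_{k=0}^{5} a^k/k! (terms k=0..5) = 1.00000 + 3.93933 + 7.75916 + 10.18862 + 10.03409 + 7.90551 = 40.82671
Tail: a^6/(6!(1−ρ)) = 3737.08996/(720·0.3434) = 15.11276
P₀ = 1/(40.82671 + 15.11276) = 1/55.93946 = 0.017876

Final: 0.017876


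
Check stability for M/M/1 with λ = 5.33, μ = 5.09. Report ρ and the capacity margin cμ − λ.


Total capacity cμ = 1·5.09 = 5.09/hr
ρ = λ/(cμ) = 5.33/5.09 = 1.0472
Stable ⇔ ρ < 1: NO
Spare capacity = cμ − λ = 5.09 − 5.33 = -0.24/hr

Final: ρ = 1.0472; unstable; margin = -0.24/hr


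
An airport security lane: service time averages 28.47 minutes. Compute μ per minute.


μ = 1/(service time) in consistent units.
1 minute = 1 min, so μ = 1/28.47 = 0.03512 per minute

Final: 0.03512 /min


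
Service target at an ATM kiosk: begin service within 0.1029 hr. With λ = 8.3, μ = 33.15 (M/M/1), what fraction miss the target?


ρ = 8.3/33.15 = 0.2504
P(Wq > t) = ρ·e^{−(μ−λ)t} = 0.2504·e^{−2.5571}
= 0.2504·0.077532 = 0.019412

Final: 0.019412


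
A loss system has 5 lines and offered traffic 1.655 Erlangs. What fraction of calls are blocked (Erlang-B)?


B(c,a) = (a^c/c!) / Σ_{k=0}^{c} a^k/k!
a^5/5! = 0.103469
Σ terms (k=0..5): 1.00000 + 1.65500 + 1.36951 + 0.75551 + 0.31259 + 0.10347 = 5.196090
B = 0.103469/5.196090 = 0.019913

Final: 0.019913


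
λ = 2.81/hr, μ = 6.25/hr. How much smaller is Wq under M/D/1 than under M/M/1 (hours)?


ρ = 2.81/6.25 = 0.4496
Wq(M/M/1) = ρ/(μ−λ) = 0.4496/3.44 = 0.13070 hr
Wq(M/D/1) = ρ/(2(μ−λ)) = 0.06535 hr
Savings = 0.13070 − 0.06535 = 0.06535 hr

Final: 0.06535 hr


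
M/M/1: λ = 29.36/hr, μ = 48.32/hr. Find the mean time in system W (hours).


W = 1/(μ−λ) = 1/(48.32 − 29.36) = 1/18.96 = 0.05274 hr

Final: 0.05274 hr


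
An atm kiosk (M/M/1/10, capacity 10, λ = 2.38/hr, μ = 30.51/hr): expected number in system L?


ρ = 2.38/30.51 = 0.07801
L = ρ[1 − (K+1)ρ^K + Kρ^(K+1)] / [(1−ρ)(1−ρ^(K+1))]
Numerator: 0.07801·(1 − 11·8.343e-12 + 10·6.509e-13) = 0.078007
Denominator: (0.9220)·(1.000000) = 0.921993
L = 0.078007/0.921993 = 0.08461

Final: 0.08461


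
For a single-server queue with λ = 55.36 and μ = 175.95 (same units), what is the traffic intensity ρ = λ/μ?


ρ = λ/μ = 55.36/175.95 = 0.3146

Final: 0.3146


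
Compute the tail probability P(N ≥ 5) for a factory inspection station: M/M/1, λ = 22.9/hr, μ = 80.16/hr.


ρ = 22.9/80.16 = 0.2857
P(N ≥ n) = ρ^n = 0.2857^5 = 0.001903

Final: 0.001903


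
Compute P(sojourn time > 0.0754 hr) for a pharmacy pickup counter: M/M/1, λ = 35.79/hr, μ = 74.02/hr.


W ~ Exponential(μ−λ) for M/M/1.
μ − λ = 74.02 − 35.79 = 38.2300
P(W > t) = e^{−(μ−λ)t} = e^{−2.8825} = 0.055992

Final: 0.055992


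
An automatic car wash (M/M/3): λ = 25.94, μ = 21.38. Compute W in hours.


a = 1.2133; ρ = 0.4044; P₀ = 0.289929
Lq = P₀·a^c·ρ/(c!(1−ρ)²) = 0.09840
Wq = Lq/λ = 0.09840/25.94 = 0.003793 hr
W = Wq + 1/μ = 0.003793 + 0.04677 = 0.05057 hr

Final: 0.05057 hr


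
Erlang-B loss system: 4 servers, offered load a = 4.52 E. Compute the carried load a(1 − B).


B(4,4.52) = 0.358460 (Erlang-B)
Carried load = a(1 − B) = 4.52·(1 − 0.358460) = 4.52·0.641540 = 2.8998 E

Final: 2.8998 Erlangs


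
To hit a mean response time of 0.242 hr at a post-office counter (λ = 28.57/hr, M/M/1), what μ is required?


W = 1/(μ−λ) ⇒ μ − λ = 1/W = 1/0.242 = 4.1322
μ = λ + 1/W = 28.57 + 4.1322 = 32.7022 per hr

Final: 32.7022 /hr


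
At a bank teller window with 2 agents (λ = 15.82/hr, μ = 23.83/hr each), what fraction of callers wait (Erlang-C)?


a = λ/μ = 0.6639; ρ = a/2 = 0.3319
P₀ = 0.501575 (from M/M/c formula)
C(c,a) = [a^c/(c!(1−ρ))]·P₀ = [0.44072/(2·0.6681)]·0.501575
= 0.32985·0.501575 = 0.165444

Final: 0.165444


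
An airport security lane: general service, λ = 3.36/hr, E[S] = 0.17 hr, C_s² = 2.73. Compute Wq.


ρ = λ·E[S] = 3.36·0.17 = 0.5712
E[S²] = E[S]²(1+C_s²) = 0.17²·(1+2.73) = 0.107797
Wq = λ·E[S²]/(2(1−ρ)) = 3.36·0.107797/(2·0.4288) = 0.42234 hr

Final: 0.42234 hr


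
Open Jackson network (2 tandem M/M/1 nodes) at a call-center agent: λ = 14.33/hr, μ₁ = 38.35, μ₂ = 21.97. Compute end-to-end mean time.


Each node sees arrival rate λ = 14.33/hr (tandem ⇒ throughput preserved).
W₁ = 1/(μ₁−λ) = 1/(38.35−14.33) = 0.04163 hr
W₂ = 1/(μ₂−λ) = 1/(21.97−14.33) = 0.13089 hr
W_total = W₁ + W₂ = 0.04163 + 0.13089 = 0.17252 hr

Final: 0.17252 hr


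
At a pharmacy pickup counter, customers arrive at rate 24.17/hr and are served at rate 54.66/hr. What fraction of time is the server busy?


ρ = λ/μ = 24.17/54.66 = 0.4422

Final: 0.4422


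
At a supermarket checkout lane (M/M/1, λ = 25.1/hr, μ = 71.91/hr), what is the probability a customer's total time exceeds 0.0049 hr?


W ~ Exponential(μ−λ) for M/M/1.
μ − λ = 71.91 − 25.1 = 46.8100
P(W > t) = e^{−(μ−λ)t} = e^{−0.2294} = 0.795035

Final: 0.795035


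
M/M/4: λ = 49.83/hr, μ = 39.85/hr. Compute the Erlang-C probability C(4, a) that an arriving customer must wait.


a = λ/μ = 1.2504; ρ = a/4 = 0.3126
P₀ = 0.285201 (from M/M/c formula)
C(c,a) = [a^c/(c!(1−ρ))]·P₀ = [2.44484/(24·0.6874)]·0.285201
= 0.14820·0.285201 = 0.042266

Final: 0.042266


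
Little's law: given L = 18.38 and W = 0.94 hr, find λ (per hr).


λ = L/W = 18.38/0.94 = 19.5532 /hr

Final: 19.5532 /hr


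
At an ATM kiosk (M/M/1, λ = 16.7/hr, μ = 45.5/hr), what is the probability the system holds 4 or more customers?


ρ = 16.7/45.5 = 0.3670
P(N ≥ n) = ρ^n = 0.3670^4 = 0.018148

Final: 0.018148


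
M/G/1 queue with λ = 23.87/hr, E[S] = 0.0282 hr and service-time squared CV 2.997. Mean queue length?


ρ = λ·E[S] = 23.87·0.0282 = 0.6731
Lq = ρ²(1+C_s²)/(2(1−ρ)) = 0.4531·(1+2.997)/(2·0.3269)
= 0.4531·3.9970/0.6537 = 2.77037

Final: 2.77037


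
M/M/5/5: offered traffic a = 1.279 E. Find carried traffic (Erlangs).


B(5,1.279) = 0.007954 (Erlang-B)
Carried load = a(1 − B) = 1.279·(1 − 0.007954) = 1.279·0.992046 = 1.2688 E

Final: 1.2688 Erlangs


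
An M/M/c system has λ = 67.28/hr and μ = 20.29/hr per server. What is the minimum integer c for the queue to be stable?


Stability requires cμ > λ ⇔ c > λ/μ.
λ/μ = 67.28/20.29 = 3.3159
Minimum integer c = ⌊3.3159⌋ + 1 = 4
Check: 4·20.29 = 81.16 > 67.28, while 3·20.29 = 60.87 ≤ 67.28

Final: 4 servers


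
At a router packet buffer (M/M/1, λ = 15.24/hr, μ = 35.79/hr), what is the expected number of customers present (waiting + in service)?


ρ = λ/μ = 15.24/35.79 = 0.4258
L = ρ/(1−ρ) = 0.4258/(1 − 0.4258) = 0.4258/0.5742 = 0.7416

Final: 0.7416


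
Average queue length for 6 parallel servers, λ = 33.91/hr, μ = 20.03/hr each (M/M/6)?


a = λ/μ = 1.6930; ρ = a/6 = 0.2822
P₀ = 0.183876
Lq = P₀·a^c·ρ / (c!·(1−ρ)²) = 0.183876·23.54404·0.2822/(720·0.51529)
= 0.003292

Final: 0.003292


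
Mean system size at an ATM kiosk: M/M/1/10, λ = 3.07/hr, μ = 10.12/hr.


ρ = 3.07/10.12 = 0.3034
L = ρ[1 − (K+1)ρ^K + Kρ^(K+1)] / [(1−ρ)(1−ρ^(K+1))]
Numerator: 0.3034·(1 − 11·0.000006601 + 10·0.000002002) = 0.303344
Denominator: (0.6966)·(0.999998) = 0.696639
L = 0.303344/0.696639 = 0.4354

Final: 0.4354


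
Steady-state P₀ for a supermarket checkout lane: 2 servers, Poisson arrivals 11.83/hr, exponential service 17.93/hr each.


a = λ/μ = 11.83/17.93 = 0.6598; ρ = a/c = 0.3299
Σ_{k=0}^{1} a^k/k! (terms k=0..1) = 1.00000 + 0.65979 = 1.65979
Tail: a^2/(2!(1−ρ)) = 0.43532/(2·0.6701) = 0.32481
P₀ = 1/(1.65979 + 0.32481) = 1/1.98460 = 0.503879

Final: 0.503879


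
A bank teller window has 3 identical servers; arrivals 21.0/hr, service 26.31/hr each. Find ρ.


ρ = λ/(cμ) = 21.0/(3·26.31) = 21.0/78.93 = 0.2661

Final: 0.2661


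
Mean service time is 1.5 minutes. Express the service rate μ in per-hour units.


μ = 1/(service time) in consistent units.
1 hour = 60 min, so μ = 60/1.5 = 40.0000 per hour

Final: 40.0000 /hr


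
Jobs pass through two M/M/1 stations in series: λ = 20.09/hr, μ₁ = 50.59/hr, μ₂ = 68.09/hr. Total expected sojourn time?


Each node sees arrival rate λ = 20.09/hr (tandem ⇒ throughput preserved).
W₁ = 1/(μ₁−λ) = 1/(50.59−20.09) = 0.03279 hr
W₂ = 1/(μ₂−λ) = 1/(68.09−20.09) = 0.02083 hr
W_total = W₁ + W₂ = 0.03279 + 0.02083 = 0.05362 hr

Final: 0.05362 hr


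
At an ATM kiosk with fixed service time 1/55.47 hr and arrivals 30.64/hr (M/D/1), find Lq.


ρ = 30.64/55.47 = 0.5524
M/D/1: Lq = ρ²/(2(1−ρ)) = 0.3051/(2·0.4476) = 0.34081

Final: 0.34081


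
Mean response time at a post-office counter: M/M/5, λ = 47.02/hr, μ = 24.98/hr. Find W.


a = 1.8823; ρ = 0.3765; P₀ = 0.151418
Lq = P₀·a^c·ρ/(c!(1−ρ)²) = 0.02887
Wq = Lq/λ = 0.02887/47.02 = 0.0006140 hr
W = Wq + 1/μ = 0.0006140 + 0.04003 = 0.04065 hr

Final: 0.04065 hr


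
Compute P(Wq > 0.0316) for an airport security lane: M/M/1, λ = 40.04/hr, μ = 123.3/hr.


ρ = 40.04/123.3 = 0.3247
P(Wq > t) = ρ·e^{−(μ−λ)t} = 0.3247·e^{−2.6310}
= 0.3247·0.072005 = 0.023383

Final: 0.023383


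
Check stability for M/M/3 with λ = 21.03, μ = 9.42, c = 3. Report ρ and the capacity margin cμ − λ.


Total capacity cμ = 3·9.42 = 28.26/hr
ρ = λ/(cμ) = 21.03/28.26 = 0.7442
Stable ⇔ ρ < 1: YES
Spare capacity = cμ − λ = 28.26 − 21.03 = 7.23/hr

Final: ρ = 0.7442; stable; margin = 7.23/hr


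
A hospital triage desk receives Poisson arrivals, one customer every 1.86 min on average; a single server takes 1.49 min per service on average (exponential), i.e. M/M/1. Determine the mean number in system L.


λ = 60/1.86 = 32.2581 /hr
μ = 60/1.49 = 40.2685 /hr
ρ = λ/μ = 32.2581/40.2685 = 0.8011
L = ρ/(1−ρ) = 0.8011/0.1989 = 4.0270

Final: 4.0270


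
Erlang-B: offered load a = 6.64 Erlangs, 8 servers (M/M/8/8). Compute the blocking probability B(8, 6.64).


B(c,a) = (a^c/c!) / Σ_{k=0}^{c} a^k/k!
a^8/8! = 93.718237
Σ terms (k=0..8): 1.00000 + 6.64000 + 22.04480 + 48.79249 + 80.99553 + 107.56207 + 119.03536 + 112.91354 + 93.71824 = 592.702028
B = 93.718237/592.702028 = 0.158120

Final: 0.158120


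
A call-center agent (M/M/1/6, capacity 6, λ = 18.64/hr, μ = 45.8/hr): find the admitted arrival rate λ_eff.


ρ = 0.4070; P_K = (1−ρ)ρ^6/(1−ρ^7) = 0.002700
λ_eff = λ(1 − P_K) = 18.64·(1 − 0.002700) = 18.64·0.997300 = 18.5897 /hr

Final: 18.5897 /hr


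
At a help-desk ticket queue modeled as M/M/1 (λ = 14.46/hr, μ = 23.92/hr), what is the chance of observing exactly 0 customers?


ρ = 14.46/23.92 = 0.6045
P_n = (1−ρ)·ρ^n = (1 − 0.6045)·0.6045^0 = 0.3955·1.000000 = 0.395485

Final: 0.395485


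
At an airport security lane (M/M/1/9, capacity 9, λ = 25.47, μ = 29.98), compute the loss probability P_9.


ρ = λ/μ = 25.47/29.98 = 0.8496
P_K = (1−ρ)ρ^K/(1−ρ^(K+1)) = (0.1504·0.230556)/(1 − 0.195872)
= 0.034683/0.804128 = 0.043132

Final: 0.043132


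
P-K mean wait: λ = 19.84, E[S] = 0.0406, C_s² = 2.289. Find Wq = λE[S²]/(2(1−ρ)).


ρ = λ·E[S] = 19.84·0.0406 = 0.8055
E[S²] = E[S]²(1+C_s²) = 0.0406²·(1+2.289) = 0.005421
Wq = λ·E[S²]/(2(1−ρ)) = 19.84·0.005421/(2·0.1945) = 0.27651 hr

Final: 0.27651 hr


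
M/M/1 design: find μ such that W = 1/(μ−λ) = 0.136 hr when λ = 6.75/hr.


W = 1/(μ−λ) ⇒ μ − λ = 1/W = 1/0.136 = 7.3529
μ = λ + 1/W = 6.75 + 7.3529 = 14.1029 per hr

Final: 14.1029 /hr


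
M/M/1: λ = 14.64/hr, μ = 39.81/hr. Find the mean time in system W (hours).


W = 1/(μ−λ) = 1/(39.81 − 14.64) = 1/25.17 = 0.03973 hr

Final: 0.03973 hr


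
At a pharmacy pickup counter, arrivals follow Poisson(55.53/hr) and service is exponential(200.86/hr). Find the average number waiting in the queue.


ρ = 55.53/200.86 = 0.2765
Lq = ρ²/(1−ρ) = 0.07643/0.7235 = 0.1056

Final: 0.1056


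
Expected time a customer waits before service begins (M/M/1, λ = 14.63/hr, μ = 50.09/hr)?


ρ = 14.63/50.09 = 0.2921
Wq = ρ/(μ−λ) = 0.2921/(50.09 − 14.63) = 0.2921/35.46 = 0.008237 hr

Final: 0.008237 hr


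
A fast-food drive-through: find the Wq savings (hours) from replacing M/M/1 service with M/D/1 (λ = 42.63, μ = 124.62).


ρ = 42.63/124.62 = 0.3421
Wq(M/M/1) = ρ/(μ−λ) = 0.3421/81.99 = 0.004172 hr
Wq(M/D/1) = ρ/(2(μ−λ)) = 0.002086 hr
Savings = 0.004172 − 0.002086 = 0.002086 hr

Final: 0.002086 hr


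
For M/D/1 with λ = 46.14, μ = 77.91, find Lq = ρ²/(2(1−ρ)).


ρ = 46.14/77.91 = 0.5922
M/D/1: Lq = ρ²/(2(1−ρ)) = 0.3507/(2·0.4078) = 0.43005

Final: 0.43005


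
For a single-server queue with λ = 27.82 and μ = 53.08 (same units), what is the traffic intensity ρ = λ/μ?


ρ = λ/μ = 27.82/53.08 = 0.5241

Final: 0.5241


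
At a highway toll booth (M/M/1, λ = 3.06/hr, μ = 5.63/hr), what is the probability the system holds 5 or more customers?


ρ = 3.06/5.63 = 0.5435
P(N ≥ n) = ρ^n = 0.5435^5 = 0.047431

Final: 0.047431


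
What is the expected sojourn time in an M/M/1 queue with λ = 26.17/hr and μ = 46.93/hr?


W = 1/(μ−λ) = 1/(46.93 − 26.17) = 1/20.76 = 0.04817 hr

Final: 0.04817 hr


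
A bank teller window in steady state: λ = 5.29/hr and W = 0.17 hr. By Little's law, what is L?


L = λW = 5.29·0.17 = 0.8993

Final: 0.8993


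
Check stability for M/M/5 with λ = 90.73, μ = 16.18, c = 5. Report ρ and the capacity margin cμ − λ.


Total capacity cμ = 5·16.18 = 80.90/hr
ρ = λ/(cμ) = 90.73/80.90 = 1.1215
Stable ⇔ ρ < 1: NO
Spare capacity = cμ − λ = 80.90 − 90.73 = -9.83/hr

Final: ρ = 1.1215; unstable; margin = -9.83/hr


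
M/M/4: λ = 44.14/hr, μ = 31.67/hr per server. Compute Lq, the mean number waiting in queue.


a = λ/μ = 1.3937; ρ = a/4 = 0.3484
P₀ = 0.246454
Lq = P₀·a^c·ρ / (c!·(1−ρ)²) = 0.246454·3.77344·0.3484/(24·0.42453)
= 0.03180

Final: 0.03180


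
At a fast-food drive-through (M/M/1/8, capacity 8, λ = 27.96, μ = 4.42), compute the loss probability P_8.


ρ = λ/μ = 27.96/4.42 = 6.3258
P_K = (1−ρ)ρ^K/(1−ρ^(K+1)) = (-5.3258·2564006.854056)/(1 − 16219373.674076)
= -13655366.820019/-16219372.674076 = 0.841917

Final: 0.841917


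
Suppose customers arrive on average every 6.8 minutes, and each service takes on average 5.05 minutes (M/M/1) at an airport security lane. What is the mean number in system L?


λ = 60/6.8 = 8.8235 /hr
μ = 60/5.05 = 11.8812 /hr
ρ = λ/μ = 8.8235/11.8812 = 0.7426
L = ρ/(1−ρ) = 0.7426/0.2574 = 2.8857

Final: 2.8857


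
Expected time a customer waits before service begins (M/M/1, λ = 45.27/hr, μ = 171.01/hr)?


ρ = 45.27/171.01 = 0.2647
Wq = ρ/(μ−λ) = 0.2647/(171.01 − 45.27) = 0.2647/125.74 = 0.002105 hr

Final: 0.002105 hr


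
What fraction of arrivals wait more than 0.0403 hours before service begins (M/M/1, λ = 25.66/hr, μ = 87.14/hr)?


ρ = 25.66/87.14 = 0.2945
P(Wq > t) = ρ·e^{−(μ−λ)t} = 0.2945·e^{−2.4776}
= 0.2945·0.083941 = 0.024718

Final: 0.024718


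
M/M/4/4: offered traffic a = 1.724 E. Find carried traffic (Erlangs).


B(4,1.724) = 0.067759 (Erlang-B)
Carried load = a(1 − B) = 1.724·(1 − 0.067759) = 1.724·0.932241 = 1.6072 E

Final: 1.6072 Erlangs


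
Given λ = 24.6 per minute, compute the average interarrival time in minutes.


Mean interarrival time = 1/λ = 1/24.6 minute = 0.04065 minute
In minutes: 0.04065 × 1 = 0.04065 min

Final: 0.04065 min


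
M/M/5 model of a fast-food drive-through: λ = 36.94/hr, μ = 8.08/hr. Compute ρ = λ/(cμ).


ρ = λ/(cμ) = 36.94/(5·8.08) = 36.94/40.40 = 0.9144

Final: 0.9144


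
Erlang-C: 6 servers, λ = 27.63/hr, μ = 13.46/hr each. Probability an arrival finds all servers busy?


a = λ/μ = 2.0527; ρ = a/6 = 0.3421
P₀ = 0.128159 (from M/M/c formula)
C(c,a) = [a^c/(c!(1−ρ))]·P₀ = [74.81953/(720·0.6579)]·0.128159
= 0.15796·0.128159 = 0.020244

Final: 0.020244


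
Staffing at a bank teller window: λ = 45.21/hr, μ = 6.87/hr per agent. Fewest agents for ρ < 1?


Stability requires cμ > λ ⇔ c > λ/μ.
λ/μ = 45.21/6.87 = 6.5808
Minimum integer c = ⌊6.5808⌋ + 1 = 7
Check: 7·6.87 = 48.09 > 45.21, while 6·6.87 = 41.22 ≤ 45.21

Final: 7 servers


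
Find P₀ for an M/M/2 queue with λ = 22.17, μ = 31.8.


a = λ/μ = 22.17/31.8 = 0.6972; ρ = a/c = 0.3486
Σ_{k=0}^{1} a^k/k! (terms k=0..1) = 1.00000 + 0.69717 = 1.69717
Tail: a^2/(2!(1−ρ)) = 0.48605/(2·0.6514) = 0.37307
P₀ = 1/(1.69717 + 0.37307) = 1/2.07024 = 0.483036

Final: 0.483036


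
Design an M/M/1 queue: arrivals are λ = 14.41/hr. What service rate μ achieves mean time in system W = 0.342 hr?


W = 1/(μ−λ) ⇒ μ − λ = 1/W = 1/0.342 = 2.9240
μ = λ + 1/W = 14.41 + 2.9240 = 17.3340 per hr

Final: 17.3340 /hr


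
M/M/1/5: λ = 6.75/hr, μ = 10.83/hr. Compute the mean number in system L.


ρ = 6.75/10.83 = 0.6233
L = ρ[1 − (K+1)ρ^K + Kρ^(K+1)] / [(1−ρ)(1−ρ^(K+1))]
Numerator: 0.6233·(1 − 6·0.094054 + 5·0.058621) = 0.454226
Denominator: (0.3767)·(0.941379) = 0.354647
L = 0.454226/0.354647 = 1.2808

Final: 1.2808


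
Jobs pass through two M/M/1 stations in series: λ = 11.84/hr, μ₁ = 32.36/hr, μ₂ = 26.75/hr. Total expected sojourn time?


Each node sees arrival rate λ = 11.84/hr (tandem ⇒ throughput preserved).
W₁ = 1/(μ₁−λ) = 1/(32.36−11.84) = 0.04873 hr
W₂ = 1/(μ₂−λ) = 1/(26.75−11.84) = 0.06707 hr
W_total = W₁ + W₂ = 0.04873 + 0.06707 = 0.11580 hr

Final: 0.11580 hr


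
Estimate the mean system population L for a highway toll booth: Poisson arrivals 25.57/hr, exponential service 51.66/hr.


ρ = λ/μ = 25.57/51.66 = 0.4950
L = ρ/(1−ρ) = 0.4950/(1 − 0.4950) = 0.4950/0.5050 = 0.9801

Final: 0.9801


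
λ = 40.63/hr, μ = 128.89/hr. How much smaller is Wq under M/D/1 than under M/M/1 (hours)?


ρ = 40.63/128.89 = 0.3152
Wq(M/M/1) = ρ/(μ−λ) = 0.3152/88.26 = 0.003572 hr
Wq(M/D/1) = ρ/(2(μ−λ)) = 0.001786 hr
Savings = 0.003572 − 0.001786 = 0.001786 hr

Final: 0.001786 hr


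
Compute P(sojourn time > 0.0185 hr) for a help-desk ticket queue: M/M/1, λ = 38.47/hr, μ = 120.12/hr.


W ~ Exponential(μ−λ) for M/M/1.
μ − λ = 120.12 − 38.47 = 81.6500
P(W > t) = e^{−(μ−λ)t} = e^{−1.5105} = 0.220794

Final: 0.220794


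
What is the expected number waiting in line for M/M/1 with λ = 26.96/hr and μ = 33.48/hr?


ρ = 26.96/33.48 = 0.8053
Lq = ρ²/(1−ρ) = 0.6484/0.1947 = 3.3297

Final: 3.3297


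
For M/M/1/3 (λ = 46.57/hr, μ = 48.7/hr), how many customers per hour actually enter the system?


ρ = 0.9563; P_K = (1−ρ)ρ^3/(1−ρ^4) = 0.233487
λ_eff = λ(1 − P_K) = 46.57·(1 − 0.233487) = 46.57·0.766513 = 35.6965 /hr

Final: 35.6965 /hr


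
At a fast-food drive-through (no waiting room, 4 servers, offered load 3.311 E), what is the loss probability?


B(c,a) = (a^c/c!) / Σ_{k=0}^{c} a^k/k!
a^4/4! = 5.007552
Σ terms (k=0..4): 1.00000 + 3.31100 + 5.48136 + 6.04959 + 5.00755 = 20.849508
B = 5.007552/20.849508 = 0.240176

Final: 0.240176


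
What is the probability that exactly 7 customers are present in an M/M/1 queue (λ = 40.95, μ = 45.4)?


ρ = 40.95/45.4 = 0.9020
P_n = (1−ρ)·ρ^n = (1 − 0.9020)·0.9020^7 = 0.09802·0.485720 = 0.047609

Final: 0.047609


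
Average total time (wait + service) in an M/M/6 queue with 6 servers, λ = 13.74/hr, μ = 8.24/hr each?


a = 1.6675; ρ = 0.2779; P₀ = 0.188631
Lq = P₀·a^c·ρ/(c!(1−ρ)²) = 0.003002
Wq = Lq/λ = 0.003002/13.74 = 0.0002185 hr
W = Wq + 1/μ = 0.0002185 + 0.12136 = 0.12158 hr

Final: 0.12158 hr


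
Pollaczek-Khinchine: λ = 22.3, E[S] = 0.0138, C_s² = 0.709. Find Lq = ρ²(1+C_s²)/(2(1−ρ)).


ρ = λ·E[S] = 22.3·0.0138 = 0.3077
Lq = ρ²(1+C_s²)/(2(1−ρ)) = 0.09470·(1+0.709)/(2·0.6923)
= 0.09470·1.7090/1.3845 = 0.11690

Final: 0.11690


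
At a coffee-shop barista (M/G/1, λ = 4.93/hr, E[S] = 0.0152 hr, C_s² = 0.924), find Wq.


ρ = λ·E[S] = 4.93·0.0152 = 0.07494
E[S²] = E[S]²(1+C_s²) = 0.0152²·(1+0.924) = 0.0004445
Wq = λ·E[S²]/(2(1−ρ)) = 4.93·0.0004445/(2·0.9251) = 0.001185 hr

Final: 0.001185 hr


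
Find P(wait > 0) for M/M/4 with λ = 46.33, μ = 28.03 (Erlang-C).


a = λ/μ = 1.6529; ρ = a/4 = 0.4132
P₀ = 0.188627 (from M/M/c formula)
C(c,a) = [a^c/(c!(1−ρ))]·P₀ = [7.46375/(24·0.5868)]·0.188627
= 0.52999·0.188627 = 0.099971

Final: 0.099971


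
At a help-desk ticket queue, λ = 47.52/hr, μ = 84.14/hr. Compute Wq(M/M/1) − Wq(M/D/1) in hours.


ρ = 47.52/84.14 = 0.5648
Wq(M/M/1) = ρ/(μ−λ) = 0.5648/36.62 = 0.01542 hr
Wq(M/D/1) = ρ/(2(μ−λ)) = 0.007711 hr
Savings = 0.01542 − 0.007711 = 0.007711 hr

Final: 0.007711 hr


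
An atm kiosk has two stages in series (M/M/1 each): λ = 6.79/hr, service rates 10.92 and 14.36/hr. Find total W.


Each node sees arrival rate λ = 6.79/hr (tandem ⇒ throughput preserved).
W₁ = 1/(μ₁−λ) = 1/(10.92−6.79) = 0.24213 hr
W₂ = 1/(μ₂−λ) = 1/(14.36−6.79) = 0.13210 hr
W_total = W₁ + W₂ = 0.24213 + 0.13210 = 0.37423 hr

Final: 0.37423 hr


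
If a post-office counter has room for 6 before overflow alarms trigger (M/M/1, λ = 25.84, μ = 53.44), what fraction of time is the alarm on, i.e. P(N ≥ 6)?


ρ = 25.84/53.44 = 0.4835
P(N ≥ n) = ρ^n = 0.4835^6 = 0.012781

Final: 0.012781


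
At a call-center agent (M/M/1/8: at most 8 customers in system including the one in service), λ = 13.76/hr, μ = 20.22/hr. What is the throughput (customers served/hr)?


ρ = 0.6805; P_K = (1−ρ)ρ^8/(1−ρ^9) = 0.015169
λ_eff = λ(1 − P_K) = 13.76·(1 − 0.015169) = 13.76·0.984831 = 13.5513 /hr

Final: 13.5513 /hr


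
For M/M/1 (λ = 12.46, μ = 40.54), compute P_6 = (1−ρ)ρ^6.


ρ = 12.46/40.54 = 0.3074
P_n = (1−ρ)·ρ^n = (1 − 0.3074)·0.3074^6 = 0.6926·0.0008430 = 0.0005839

Final: 0.0005839


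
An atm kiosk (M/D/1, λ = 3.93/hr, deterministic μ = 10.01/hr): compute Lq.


ρ = 3.93/10.01 = 0.3926
M/D/1: Lq = ρ²/(2(1−ρ)) = 0.1541/(2·0.6074) = 0.12689

Final: 0.12689


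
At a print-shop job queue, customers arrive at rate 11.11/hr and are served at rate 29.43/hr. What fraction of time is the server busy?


ρ = λ/μ = 11.11/29.43 = 0.3775

Final: 0.3775


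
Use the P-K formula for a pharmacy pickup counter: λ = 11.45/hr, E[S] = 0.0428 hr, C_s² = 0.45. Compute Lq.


ρ = λ·E[S] = 11.45·0.0428 = 0.4901
Lq = ρ²(1+C_s²)/(2(1−ρ)) = 0.2402·(1+0.45)/(2·0.5099)
= 0.2402·1.4500/1.0199 = 0.34144

Final: 0.34144


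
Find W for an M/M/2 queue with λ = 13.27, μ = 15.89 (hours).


a = 0.8351; ρ = 0.4176; P₀ = 0.410877
Lq = P₀·a^c·ρ/(c!(1−ρ)²) = 0.17635
Wq = Lq/λ = 0.17635/13.27 = 0.01329 hr
W = Wq + 1/μ = 0.01329 + 0.06293 = 0.07622 hr

Final: 0.07622 hr


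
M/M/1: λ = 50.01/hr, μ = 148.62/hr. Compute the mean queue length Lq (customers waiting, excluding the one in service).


ρ = 50.01/148.62 = 0.3365
Lq = ρ²/(1−ρ) = 0.1132/0.6635 = 0.1707

Final: 0.1707


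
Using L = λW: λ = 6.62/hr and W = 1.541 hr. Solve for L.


L = λW = 6.62·1.541 = 10.2014

Final: 10.2014


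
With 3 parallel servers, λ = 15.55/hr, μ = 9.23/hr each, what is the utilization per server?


ρ = λ/(cμ) = 15.55/(3·9.23) = 15.55/27.69 = 0.5616

Final: 0.5616


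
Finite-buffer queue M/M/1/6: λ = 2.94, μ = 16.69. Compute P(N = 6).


ρ = λ/μ = 2.94/16.69 = 0.1762
P_K = (1−ρ)ρ^K/(1−ρ^(K+1)) = (0.8238·0.00002988)/(1 − 0.000005263)
= 0.00002461/0.999995 = 0.00002461

Final: 0.00002461


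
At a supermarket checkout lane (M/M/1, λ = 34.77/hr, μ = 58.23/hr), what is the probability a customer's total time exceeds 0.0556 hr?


W ~ Exponential(μ−λ) for M/M/1.
μ − λ = 58.23 − 34.77 = 23.4600
P(W > t) = e^{−(μ−λ)t} = e^{−1.3044} = 0.271342

Final: 0.271342


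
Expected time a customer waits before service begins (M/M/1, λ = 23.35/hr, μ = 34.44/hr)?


ρ = 23.35/34.44 = 0.6780
Wq = ρ/(μ−λ) = 0.6780/(34.44 − 23.35) = 0.6780/11.09 = 0.06114 hr

Final: 0.06114 hr


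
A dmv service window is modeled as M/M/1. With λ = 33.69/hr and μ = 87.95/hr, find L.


ρ = λ/μ = 33.69/87.95 = 0.3831
L = ρ/(1−ρ) = 0.3831/(1 − 0.3831) = 0.3831/0.6169 = 0.6209

Final: 0.6209


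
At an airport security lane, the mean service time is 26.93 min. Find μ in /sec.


μ = 1/(service time) in consistent units.
1 second = 0.0166667 min, so μ = 0.0166667/26.93 = 0.0006189 per second

Final: 0.0006189 /sec


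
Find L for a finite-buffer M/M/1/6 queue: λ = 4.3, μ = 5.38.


ρ = 4.3/5.38 = 0.7993
L = ρ[1 − (K+1)ρ^K + Kρ^(K+1)] / [(1−ρ)(1−ρ^(K+1))]
Numerator: 0.7993·(1 − 7·0.260686 + 6·0.208355) = 0.339947
Denominator: (0.2007)·(0.791645) = 0.158918
L = 0.339947/0.158918 = 2.1391

Final: 2.1391


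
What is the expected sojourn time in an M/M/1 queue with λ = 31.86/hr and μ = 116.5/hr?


W = 1/(μ−λ) = 1/(116.5 − 31.86) = 1/84.64 = 0.01181 hr

Final: 0.01181 hr


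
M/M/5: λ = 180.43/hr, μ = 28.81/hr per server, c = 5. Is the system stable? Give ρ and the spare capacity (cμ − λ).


Total capacity cμ = 5·28.81 = 144.05/hr
ρ = λ/(cμ) = 180.43/144.05 = 1.2526
Stable ⇔ ρ < 1: NO
Spare capacity = cμ − λ = 144.05 − 180.43 = -36.38/hr

Final: ρ = 1.2526; unstable; margin = -36.38/hr


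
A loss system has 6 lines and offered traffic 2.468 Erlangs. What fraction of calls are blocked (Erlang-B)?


B(c,a) = (a^c/c!) / Σ_{k=0}^{c} a^k/k!
a^6/6! = 0.313862
Σ terms (k=0..6): 1.00000 + 2.46800 + 3.04551 + 2.50544 + 1.54586 + 0.76304 + 0.31386 = 11.641707
B = 0.313862/11.641707 = 0.026960

Final: 0.026960


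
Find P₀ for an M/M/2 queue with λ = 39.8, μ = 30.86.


a = λ/μ = 39.8/30.86 = 1.2897; ρ = a/c = 0.6448
Σ_{k=0}^{1} a^k/k! (terms k=0..1) = 1.00000 + 1.28970 = 2.28970
Tail: a^2/(2!(1−ρ)) = 1.66331/(2·0.3552) = 2.34169
P₀ = 1/(2.28970 + 2.34169) = 1/4.63139 = 0.215918

Final: 0.215918


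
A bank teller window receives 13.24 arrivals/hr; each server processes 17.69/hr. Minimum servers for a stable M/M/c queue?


Stability requires cμ > λ ⇔ c > λ/μ.
λ/μ = 13.24/17.69 = 0.7484
Minimum integer c = ⌊0.7484⌋ + 1 = 1
Check: 1·17.69 = 17.69 > 13.24, while 0·17.69 = 0.00 ≤ 13.24

Final: 1 servers


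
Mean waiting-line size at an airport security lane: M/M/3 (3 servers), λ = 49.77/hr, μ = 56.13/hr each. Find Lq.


a = λ/μ = 0.8867; ρ = a/3 = 0.2956
P₀ = 0.409041
Lq = P₀·a^c·ρ / (c!·(1−ρ)²) = 0.409041·0.69714·0.2956/(6·0.49623)
= 0.02831

Final: 0.02831


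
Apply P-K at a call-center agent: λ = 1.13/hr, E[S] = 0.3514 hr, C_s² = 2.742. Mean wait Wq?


ρ = λ·E[S] = 1.13·0.3514 = 0.3971
E[S²] = E[S]²(1+C_s²) = 0.3514²·(1+2.742) = 0.462069
Wq = λ·E[S²]/(2(1−ρ)) = 1.13·0.462069/(2·0.6029) = 0.43301 hr

Final: 0.43301 hr


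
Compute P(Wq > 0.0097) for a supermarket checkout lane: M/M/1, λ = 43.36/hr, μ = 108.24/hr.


ρ = 43.36/108.24 = 0.4006
P(Wq > t) = ρ·e^{−(μ−λ)t} = 0.4006·e^{−0.6293}
= 0.4006·0.532946 = 0.213493

Final: 0.213493


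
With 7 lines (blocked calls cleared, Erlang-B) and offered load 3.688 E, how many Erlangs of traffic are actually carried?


B(7,3.688) = 0.047726 (Erlang-B)
Carried load = a(1 − B) = 3.688·(1 − 0.047726) = 3.688·0.952274 = 3.5120 E

Final: 3.5120 Erlangs


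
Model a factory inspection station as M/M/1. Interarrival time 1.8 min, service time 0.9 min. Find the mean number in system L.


λ = 60/1.8 = 33.3333 /hr
μ = 60/0.9 = 66.6667 /hr
ρ = λ/μ = 33.3333/66.6667 = 0.5000
L = ρ/(1−ρ) = 0.5000/0.5000 = 1.0000

Final: 1.0000


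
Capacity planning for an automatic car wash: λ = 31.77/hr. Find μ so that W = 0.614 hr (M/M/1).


W = 1/(μ−λ) ⇒ μ − λ = 1/W = 1/0.614 = 1.6287
μ = λ + 1/W = 31.77 + 1.6287 = 33.3987 per hr

Final: 33.3987 /hr


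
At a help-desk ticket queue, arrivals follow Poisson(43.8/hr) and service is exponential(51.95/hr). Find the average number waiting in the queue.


ρ = 43.8/51.95 = 0.8431
Lq = ρ²/(1−ρ) = 0.7108/0.1569 = 4.5311

Final: 4.5311


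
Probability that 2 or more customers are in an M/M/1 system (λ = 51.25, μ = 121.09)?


ρ = 51.25/121.09 = 0.4232
P(N ≥ n) = ρ^n = 0.4232^2 = 0.179131

Final: 0.179131


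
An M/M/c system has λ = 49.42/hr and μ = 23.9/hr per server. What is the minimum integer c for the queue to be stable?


Stability requires cμ > λ ⇔ c > λ/μ.
λ/μ = 49.42/23.9 = 2.0678
Minimum integer c = ⌊2.0678⌋ + 1 = 3
Check: 3·23.9 = 71.70 > 49.42, while 2·23.9 = 47.80 ≤ 49.42

Final: 3 servers


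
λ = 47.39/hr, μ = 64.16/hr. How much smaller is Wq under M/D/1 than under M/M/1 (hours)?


ρ = 47.39/64.16 = 0.7386
Wq(M/M/1) = ρ/(μ−λ) = 0.7386/16.77 = 0.04404 hr
Wq(M/D/1) = ρ/(2(μ−λ)) = 0.02202 hr
Savings = 0.04404 − 0.02202 = 0.02202 hr

Final: 0.02202 hr


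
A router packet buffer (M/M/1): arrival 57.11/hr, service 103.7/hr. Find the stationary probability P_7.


ρ = 57.11/103.7 = 0.5507
P_n = (1−ρ)·ρ^n = (1 − 0.5507)·0.5507^7 = 0.4493·0.015365 = 0.006903

Final: 0.006903


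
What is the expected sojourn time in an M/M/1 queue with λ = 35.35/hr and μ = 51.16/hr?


W = 1/(μ−λ) = 1/(51.16 − 35.35) = 1/15.81 = 0.06325 hr

Final: 0.06325 hr


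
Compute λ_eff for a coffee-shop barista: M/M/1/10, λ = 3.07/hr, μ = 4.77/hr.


ρ = 0.6436; P_K = (1−ρ)ρ^10/(1−ρ^11) = 0.004381
λ_eff = λ(1 − P_K) = 3.07·(1 − 0.004381) = 3.07·0.995619 = 3.0566 /hr

Final: 3.0566 /hr


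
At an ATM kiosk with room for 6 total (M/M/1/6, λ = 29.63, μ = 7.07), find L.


ρ = 29.63/7.07 = 4.1909
L = ρ[1 − (K+1)ρ^K + Kρ^(K+1)] / [(1−ρ)(1−ρ^(K+1))]
Numerator: 4.1909·(1 − 7·5418.429488 + 6·22708.354417) = 412062.859706
Denominator: (-3.1909)·(-22707.354417) = 72457.979581
L = 412062.859706/72457.979581 = 5.6869

Final: 5.6869


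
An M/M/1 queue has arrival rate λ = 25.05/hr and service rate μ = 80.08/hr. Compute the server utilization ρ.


ρ = λ/μ = 25.05/80.08 = 0.3128

Final: 0.3128


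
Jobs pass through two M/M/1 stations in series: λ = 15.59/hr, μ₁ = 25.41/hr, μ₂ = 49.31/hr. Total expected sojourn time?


Each node sees arrival rate λ = 15.59/hr (tandem ⇒ throughput preserved).
W₁ = 1/(μ₁−λ) = 1/(25.41−15.59) = 0.10183 hr
W₂ = 1/(μ₂−λ) = 1/(49.31−15.59) = 0.02966 hr
W_total = W₁ + W₂ = 0.10183 + 0.02966 = 0.13149 hr

Final: 0.13149 hr


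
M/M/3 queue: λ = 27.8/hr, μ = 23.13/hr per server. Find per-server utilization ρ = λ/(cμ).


ρ = λ/(cμ) = 27.8/(3·23.13) = 27.8/69.39 = 0.4006

Final: 0.4006


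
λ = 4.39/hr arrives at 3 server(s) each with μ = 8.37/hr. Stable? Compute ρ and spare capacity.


Total capacity cμ = 3·8.37 = 25.11/hr
ρ = λ/(cμ) = 4.39/25.11 = 0.1748
Stable ⇔ ρ < 1: YES
Spare capacity = cμ − λ = 25.11 − 4.39 = 20.72/hr

Final: ρ = 0.1748; stable; margin = 20.72/hr


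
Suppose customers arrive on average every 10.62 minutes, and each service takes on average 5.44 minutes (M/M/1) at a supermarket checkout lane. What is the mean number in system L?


λ = 60/10.62 = 5.6497 /hr
μ = 60/5.44 = 11.0294 /hr
ρ = λ/μ = 5.6497/11.0294 = 0.5122
L = ρ/(1−ρ) = 0.5122/0.4878 = 1.0502

Final: 1.0502


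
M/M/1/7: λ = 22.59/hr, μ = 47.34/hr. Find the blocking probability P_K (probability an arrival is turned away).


ρ = λ/μ = 22.59/47.34 = 0.4772
P_K = (1−ρ)ρ^K/(1−ρ^(K+1)) = (0.5228·0.005634)/(1 − 0.002688)
= 0.002946/0.997312 = 0.002953

Final: 0.002953


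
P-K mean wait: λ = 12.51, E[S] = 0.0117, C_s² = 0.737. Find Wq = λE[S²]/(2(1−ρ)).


ρ = λ·E[S] = 12.51·0.0117 = 0.1464
E[S²] = E[S]²(1+C_s²) = 0.0117²·(1+0.737) = 0.0002378
Wq = λ·E[S²]/(2(1−ρ)) = 12.51·0.0002378/(2·0.8536) = 0.001742 hr

Final: 0.001742 hr


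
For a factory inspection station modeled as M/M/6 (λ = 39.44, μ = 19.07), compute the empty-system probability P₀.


a = λ/μ = 39.44/19.07 = 2.0682; ρ = a/c = 0.3447
Σ_{k=0}^{5} a^k/k! (terms k=0..5) = 1.00000 + 2.06817 + 2.13866 + 1.47437 + 0.76231 + 0.31532 = 7.75884
Tail: a^6/(6!(1−ρ)) = 78.25593/(720·0.6553) = 0.16586
P₀ = 1/(7.75884 + 0.16586) = 1/7.92470 = 0.126188

Final: 0.126188


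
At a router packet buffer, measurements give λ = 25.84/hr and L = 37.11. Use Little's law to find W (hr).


W = L/λ = 37.11/25.84 = 1.4361 hr

Final: 1.4361 hr


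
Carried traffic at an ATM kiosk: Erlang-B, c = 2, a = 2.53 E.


B(2,2.53) = 0.475518 (Erlang-B)
Carried load = a(1 − B) = 2.53·(1 − 0.475518) = 2.53·0.524482 = 1.3269 E

Final: 1.3269 Erlangs


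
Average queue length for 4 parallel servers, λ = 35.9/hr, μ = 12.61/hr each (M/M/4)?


a = λ/μ = 2.8469; ρ = a/4 = 0.7117
P₀ = 0.047079
Lq = P₀·a^c·ρ / (c!·(1−ρ)²) = 0.047079·65.69275·0.7117/(24·0.08310)
= 1.10376

Final: 1.10376


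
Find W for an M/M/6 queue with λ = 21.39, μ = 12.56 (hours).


a = 1.7030; ρ = 0.2838; P₀ = 0.182031
Lq = P₀·a^c·ρ/(c!(1−ρ)²) = 0.003413
Wq = Lq/λ = 0.003413/21.39 = 0.0001596 hr
W = Wq + 1/μ = 0.0001596 + 0.07962 = 0.07978 hr

Final: 0.07978 hr


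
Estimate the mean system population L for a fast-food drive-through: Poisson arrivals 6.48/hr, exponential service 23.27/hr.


ρ = λ/μ = 6.48/23.27 = 0.2785
L = ρ/(1−ρ) = 0.2785/(1 − 0.2785) = 0.2785/0.7215 = 0.3859

Final: 0.3859


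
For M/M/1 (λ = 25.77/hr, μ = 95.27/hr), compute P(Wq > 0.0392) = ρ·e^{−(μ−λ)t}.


ρ = 25.77/95.27 = 0.2705
P(Wq > t) = ρ·e^{−(μ−λ)t} = 0.2705·e^{−2.7244}
= 0.2705·0.065586 = 0.017741

Final: 0.017741


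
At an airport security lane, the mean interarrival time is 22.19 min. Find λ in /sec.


λ = 1/(interarrival time) in consistent units.
1 second = 0.0166667 min, so λ = 0.0166667/22.19 = 0.0007511 per second

Final: 0.0007511 /sec


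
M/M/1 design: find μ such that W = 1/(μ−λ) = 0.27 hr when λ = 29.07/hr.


W = 1/(μ−λ) ⇒ μ − λ = 1/W = 1/0.27 = 3.7037
μ = λ + 1/W = 29.07 + 3.7037 = 32.7737 per hr

Final: 32.7737 /hr


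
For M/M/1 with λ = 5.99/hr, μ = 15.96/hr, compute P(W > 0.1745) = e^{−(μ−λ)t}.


W ~ Exponential(μ−λ) for M/M/1.
μ − λ = 15.96 − 5.99 = 9.9700
P(W > t) = e^{−(μ−λ)t} = e^{−1.7398} = 0.175562

Final: 0.175562


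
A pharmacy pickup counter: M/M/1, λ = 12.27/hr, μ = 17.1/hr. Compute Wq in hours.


ρ = 12.27/17.1 = 0.7175
Wq = ρ/(μ−λ) = 0.7175/(17.1 − 12.27) = 0.7175/4.83 = 0.1486 hr

Final: 0.1486 hr


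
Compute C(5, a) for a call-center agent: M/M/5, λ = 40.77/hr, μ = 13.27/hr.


a = λ/μ = 3.0723; ρ = a/5 = 0.6145
P₀ = 0.043001 (from M/M/c formula)
C(c,a) = [a^c/(c!(1−ρ))]·P₀ = [273.74673/(120·0.3855)]·0.043001
= 5.91709·0.043001 = 0.254443

Final: 0.254443


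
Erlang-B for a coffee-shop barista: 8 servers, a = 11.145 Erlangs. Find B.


B(c,a) = (a^c/c!) / Σ_{k=0}^{c} a^k/k!
a^8/8! = 5903.642616
Σ terms (k=0..8): 1.00000 + 11.14500 + 62.10551 + 230.72198 + 642.84911 + 1432.91067 + 2661.63158 + 4237.69771 + 5903.64262 = 15183.704180
B = 5903.642616/15183.704180 = 0.388814

Final: 0.388814


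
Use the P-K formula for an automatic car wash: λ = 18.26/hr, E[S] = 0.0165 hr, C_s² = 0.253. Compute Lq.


ρ = λ·E[S] = 18.26·0.0165 = 0.3013
Lq = ρ²(1+C_s²)/(2(1−ρ)) = 0.09078·(1+0.253)/(2·0.6987)
= 0.09078·1.2530/1.3974 = 0.08139

Final: 0.08139


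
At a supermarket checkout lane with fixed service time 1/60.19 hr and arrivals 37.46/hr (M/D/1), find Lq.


ρ = 37.46/60.19 = 0.6224
M/D/1: Lq = ρ²/(2(1−ρ)) = 0.3873/(2·0.3776) = 0.51284

Final: 0.51284


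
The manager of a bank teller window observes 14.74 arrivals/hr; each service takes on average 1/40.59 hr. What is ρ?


ρ = λ/μ = 14.74/40.59 = 0.3631

Final: 0.3631


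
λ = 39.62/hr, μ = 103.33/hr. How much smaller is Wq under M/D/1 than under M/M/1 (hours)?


ρ = 39.62/103.33 = 0.3834
Wq(M/M/1) = ρ/(μ−λ) = 0.3834/63.71 = 0.006018 hr
Wq(M/D/1) = ρ/(2(μ−λ)) = 0.003009 hr
Savings = 0.006018 − 0.003009 = 0.003009 hr

Final: 0.003009 hr
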